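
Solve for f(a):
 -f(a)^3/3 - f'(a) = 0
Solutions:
 f(a) = -sqrt(6)*sqrt(-1/(C1 - a))/2
 f(a) = sqrt(6)*sqrt(-1/(C1 - a))/2


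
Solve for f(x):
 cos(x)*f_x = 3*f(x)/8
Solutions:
 f(x) = C1*(sin(x) + 1)^(3/16)/(sin(x) - 1)^(3/16)


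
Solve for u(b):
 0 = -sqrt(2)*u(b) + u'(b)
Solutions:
 u(b) = C1*exp(sqrt(2)*b)


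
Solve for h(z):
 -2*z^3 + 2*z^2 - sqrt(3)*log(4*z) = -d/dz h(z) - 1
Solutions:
 h(z) = C1 + z^4/2 - 2*z^3/3 + sqrt(3)*z*log(z) - sqrt(3)*z - z + 2*sqrt(3)*z*log(2)


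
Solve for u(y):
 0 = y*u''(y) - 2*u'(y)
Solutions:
 u(y) = C1 + C2*y^3


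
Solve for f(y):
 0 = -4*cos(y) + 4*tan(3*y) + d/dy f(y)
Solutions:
 f(y) = C1 + 4*log(cos(3*y))/3 + 4*sin(y)


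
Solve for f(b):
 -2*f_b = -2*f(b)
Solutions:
 f(b) = C1*exp(b)


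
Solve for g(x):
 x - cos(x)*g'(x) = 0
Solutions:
 g(x) = C1 + Integral(x/cos(x), x)


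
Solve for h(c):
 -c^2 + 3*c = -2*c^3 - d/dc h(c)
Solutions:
 h(c) = C1 - c^4/2 + c^3/3 - 3*c^2/2


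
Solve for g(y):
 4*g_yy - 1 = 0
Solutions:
 g(y) = C1 + C2*y + y^2/8


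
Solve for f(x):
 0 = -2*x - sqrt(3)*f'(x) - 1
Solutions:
 f(x) = C1 - sqrt(3)*x^2/3 - sqrt(3)*x/3


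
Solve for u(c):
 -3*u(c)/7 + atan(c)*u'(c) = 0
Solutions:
 u(c) = C1*exp(3*Integral(1/atan(c), c)/7)


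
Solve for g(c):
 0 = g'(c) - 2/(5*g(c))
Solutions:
 g(c) = -sqrt(C1 + 20*c)/5
 g(c) = sqrt(C1 + 20*c)/5


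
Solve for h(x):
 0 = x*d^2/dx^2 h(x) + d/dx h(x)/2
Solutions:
 h(x) = C1 + C2*sqrt(x)


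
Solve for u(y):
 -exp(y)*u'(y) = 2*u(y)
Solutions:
 u(y) = C1*exp(2*exp(-y))


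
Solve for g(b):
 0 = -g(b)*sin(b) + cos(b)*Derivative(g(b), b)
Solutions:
 g(b) = C1/cos(b)


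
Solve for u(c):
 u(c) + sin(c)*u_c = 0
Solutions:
 u(c) = C1*sqrt(cos(c) + 1)/sqrt(cos(c) - 1)


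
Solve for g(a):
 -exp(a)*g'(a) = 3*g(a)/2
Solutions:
 g(a) = C1*exp(3*exp(-a)/2)


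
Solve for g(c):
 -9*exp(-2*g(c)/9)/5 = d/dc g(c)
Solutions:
 g(c) = 9*log(-sqrt(C1 - 9*c)) - 9*log(15) + 9*log(10)/2
 g(c) = 9*log(C1 - 9*c)/2 - 9*log(15) + 9*log(10)/2


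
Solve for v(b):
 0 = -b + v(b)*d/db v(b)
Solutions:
 v(b) = -sqrt(C1 + b^2)
 v(b) = sqrt(C1 + b^2)


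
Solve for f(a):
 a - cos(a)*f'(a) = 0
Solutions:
 f(a) = C1 + Integral(a/cos(a), a)


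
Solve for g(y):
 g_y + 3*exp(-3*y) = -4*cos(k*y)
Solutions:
 g(y) = C1 + exp(-3*y) - 4*sin(k*y)/k


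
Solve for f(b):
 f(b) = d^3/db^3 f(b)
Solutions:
 f(b) = C3*exp(b) + (C1*sin(sqrt(3)*b/2) + C2*cos(sqrt(3)*b/2))*exp(-b/2)


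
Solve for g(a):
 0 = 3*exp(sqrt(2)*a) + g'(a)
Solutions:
 g(a) = C1 - 3*sqrt(2)*exp(sqrt(2)*a)/2


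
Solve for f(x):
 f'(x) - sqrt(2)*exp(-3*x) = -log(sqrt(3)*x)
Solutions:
 f(x) = C1 - x*log(x) + x*(1 - log(3)/2) - sqrt(2)*exp(-3*x)/3


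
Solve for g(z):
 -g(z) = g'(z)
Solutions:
 g(z) = C1*exp(-z)


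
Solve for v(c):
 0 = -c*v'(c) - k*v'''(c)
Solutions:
 v(c) = C1 + Integral(C2*airyai(c*(-1/k)^(1/3)) + C3*airybi(c*(-1/k)^(1/3)), c)


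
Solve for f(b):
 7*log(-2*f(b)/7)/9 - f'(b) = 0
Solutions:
 -9*Integral(1/(log(-_y) - log(7) + log(2)), (_y, f(b)))/7 = C1 - b


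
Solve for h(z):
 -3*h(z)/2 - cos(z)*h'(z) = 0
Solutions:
 h(z) = C1*(sin(z) - 1)^(3/4)/(sin(z) + 1)^(3/4)


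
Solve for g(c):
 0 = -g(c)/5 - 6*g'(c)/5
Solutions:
 g(c) = C1*exp(-c/6)


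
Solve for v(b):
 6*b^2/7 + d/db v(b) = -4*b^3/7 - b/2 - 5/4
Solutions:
 v(b) = C1 - b^4/7 - 2*b^3/7 - b^2/4 - 5*b/4


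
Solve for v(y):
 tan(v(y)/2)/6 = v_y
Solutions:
 v(y) = -2*asin(C1*exp(y/12)) + 2*pi
 v(y) = 2*asin(C1*exp(y/12))


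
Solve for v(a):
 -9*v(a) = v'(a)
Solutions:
 v(a) = C1*exp(-9*a)


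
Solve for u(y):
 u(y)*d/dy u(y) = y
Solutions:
 u(y) = -sqrt(C1 + y^2)
 u(y) = sqrt(C1 + y^2)


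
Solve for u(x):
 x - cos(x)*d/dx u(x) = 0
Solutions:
 u(x) = C1 + Integral(x/cos(x), x)


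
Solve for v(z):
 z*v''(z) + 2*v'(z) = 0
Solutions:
 v(z) = C1 + C2/z


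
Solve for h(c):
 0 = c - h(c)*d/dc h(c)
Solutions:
 h(c) = -sqrt(C1 + c^2)
 h(c) = sqrt(C1 + c^2)


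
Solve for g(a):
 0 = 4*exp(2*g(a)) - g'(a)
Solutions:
 g(a) = log(-sqrt(-1/(C1 + 4*a))) - log(2)/2
 g(a) = log(-1/(C1 + 4*a))/2 - log(2)/2


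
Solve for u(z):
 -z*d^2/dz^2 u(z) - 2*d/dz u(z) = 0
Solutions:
 u(z) = C1 + C2/z


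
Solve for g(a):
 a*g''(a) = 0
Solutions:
 g(a) = C1 + C2*a


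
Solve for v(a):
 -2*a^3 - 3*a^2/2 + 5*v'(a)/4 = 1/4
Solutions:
 v(a) = C1 + 2*a^4/5 + 2*a^3/5 + a/5


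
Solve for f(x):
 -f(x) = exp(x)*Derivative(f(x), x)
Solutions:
 f(x) = C1*exp(exp(-x))


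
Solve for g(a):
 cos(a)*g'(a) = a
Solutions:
 g(a) = C1 + Integral(a/cos(a), a)


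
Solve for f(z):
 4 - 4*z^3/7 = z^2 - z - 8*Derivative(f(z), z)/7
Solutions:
 f(z) = C1 + z^4/8 + 7*z^3/24 - 7*z^2/16 - 7*z/2


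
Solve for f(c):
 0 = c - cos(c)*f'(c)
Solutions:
 f(c) = C1 + Integral(c/cos(c), c)


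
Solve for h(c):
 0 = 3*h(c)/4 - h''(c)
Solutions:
 h(c) = C1*exp(-sqrt(3)*c/2) + C2*exp(sqrt(3)*c/2)


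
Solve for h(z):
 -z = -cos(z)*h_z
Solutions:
 h(z) = C1 + Integral(z/cos(z), z)


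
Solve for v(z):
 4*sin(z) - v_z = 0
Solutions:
 v(z) = C1 - 4*cos(z)


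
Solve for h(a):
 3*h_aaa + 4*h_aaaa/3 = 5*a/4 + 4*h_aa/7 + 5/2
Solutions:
 h(a) = C1 + C2*a + C3*exp(a*(-63 + sqrt(5313))/56) + C4*exp(-a*(63 + sqrt(5313))/56) - 35*a^3/96 - 1015*a^2/128


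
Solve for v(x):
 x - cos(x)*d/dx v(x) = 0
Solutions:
 v(x) = C1 + Integral(x/cos(x), x)


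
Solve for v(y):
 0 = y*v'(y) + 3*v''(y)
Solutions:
 v(y) = C1 + C2*erf(sqrt(6)*y/6)


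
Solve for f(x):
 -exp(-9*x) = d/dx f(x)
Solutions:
 f(x) = C1 + exp(-9*x)/9


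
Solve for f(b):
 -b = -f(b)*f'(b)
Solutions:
 f(b) = -sqrt(C1 + b^2)
 f(b) = sqrt(C1 + b^2)


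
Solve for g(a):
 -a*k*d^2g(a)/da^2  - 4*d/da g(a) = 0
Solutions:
 g(a) = C1 + a^(((re(k) - 4)*re(k) + im(k)^2)/(re(k)^2 + im(k)^2))*(C2*sin(4*log(a)*Abs(im(k))/(re(k)^2 + im(k)^2)) + C3*cos(4*log(a)*im(k)/(re(k)^2 + im(k)^2)))


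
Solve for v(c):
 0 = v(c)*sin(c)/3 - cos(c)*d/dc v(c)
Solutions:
 v(c) = C1/cos(c)^(1/3)


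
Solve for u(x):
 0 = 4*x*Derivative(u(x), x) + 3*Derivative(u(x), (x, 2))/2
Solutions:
 u(x) = C1 + C2*erf(2*sqrt(3)*x/3)


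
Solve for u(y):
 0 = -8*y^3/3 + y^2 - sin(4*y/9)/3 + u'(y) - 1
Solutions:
 u(y) = C1 + 2*y^4/3 - y^3/3 + y - 3*cos(4*y/9)/4


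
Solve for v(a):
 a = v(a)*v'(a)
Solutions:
 v(a) = -sqrt(C1 + a^2)
 v(a) = sqrt(C1 + a^2)


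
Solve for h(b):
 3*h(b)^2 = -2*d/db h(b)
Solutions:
 h(b) = 2/(C1 + 3*b)


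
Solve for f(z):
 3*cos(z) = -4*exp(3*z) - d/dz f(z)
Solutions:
 f(z) = C1 - 4*exp(3*z)/3 - 3*sin(z)


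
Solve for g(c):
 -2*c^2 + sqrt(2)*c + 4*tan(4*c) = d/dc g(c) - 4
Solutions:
 g(c) = C1 - 2*c^3/3 + sqrt(2)*c^2/2 + 4*c - log(cos(4*c))


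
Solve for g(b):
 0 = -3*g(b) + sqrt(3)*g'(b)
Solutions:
 g(b) = C1*exp(sqrt(3)*b)


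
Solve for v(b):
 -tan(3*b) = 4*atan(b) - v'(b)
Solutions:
 v(b) = C1 + 4*b*atan(b) - 2*log(b^2 + 1) - log(cos(3*b))/3


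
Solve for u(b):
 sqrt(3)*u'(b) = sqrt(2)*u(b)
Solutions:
 u(b) = C1*exp(sqrt(6)*b/3)


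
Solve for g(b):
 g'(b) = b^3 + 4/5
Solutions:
 g(b) = C1 + b^4/4 + 4*b/5


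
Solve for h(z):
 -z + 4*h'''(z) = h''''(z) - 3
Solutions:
 h(z) = C1 + C2*z + C3*z^2 + C4*exp(4*z) + z^4/96 - 11*z^3/96


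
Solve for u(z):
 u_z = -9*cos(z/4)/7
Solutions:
 u(z) = C1 - 36*sin(z/4)/7


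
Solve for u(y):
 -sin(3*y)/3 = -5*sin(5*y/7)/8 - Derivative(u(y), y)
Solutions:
 u(y) = C1 + 7*cos(5*y/7)/8 - cos(3*y)/9


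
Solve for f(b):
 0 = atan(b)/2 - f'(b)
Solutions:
 f(b) = C1 + b*atan(b)/2 - log(b^2 + 1)/4


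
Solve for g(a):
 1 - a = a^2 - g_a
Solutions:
 g(a) = C1 + a^3/3 + a^2/2 - a


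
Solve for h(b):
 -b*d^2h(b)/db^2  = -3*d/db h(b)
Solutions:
 h(b) = C1 + C2*b^4


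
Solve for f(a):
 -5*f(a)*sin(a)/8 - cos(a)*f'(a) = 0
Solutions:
 f(a) = C1*cos(a)^(5/8)


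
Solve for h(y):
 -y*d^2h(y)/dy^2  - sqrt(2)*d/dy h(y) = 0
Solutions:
 h(y) = C1 + C2*y^(1 - sqrt(2))


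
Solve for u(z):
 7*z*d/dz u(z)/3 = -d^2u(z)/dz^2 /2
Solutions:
 u(z) = C1 + C2*erf(sqrt(21)*z/3)


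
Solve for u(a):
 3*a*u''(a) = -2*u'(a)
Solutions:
 u(a) = C1 + C2*a^(1/3)


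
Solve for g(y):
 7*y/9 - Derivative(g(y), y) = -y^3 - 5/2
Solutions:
 g(y) = C1 + y^4/4 + 7*y^2/18 + 5*y/2


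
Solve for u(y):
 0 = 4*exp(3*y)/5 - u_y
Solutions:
 u(y) = C1 + 4*exp(3*y)/15


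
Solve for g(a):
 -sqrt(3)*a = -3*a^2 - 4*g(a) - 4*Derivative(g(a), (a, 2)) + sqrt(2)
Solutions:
 g(a) = C1*sin(a) + C2*cos(a) - 3*a^2/4 + sqrt(3)*a/4 + sqrt(2)/4 + 3/2


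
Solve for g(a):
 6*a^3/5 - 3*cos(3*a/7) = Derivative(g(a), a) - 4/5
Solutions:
 g(a) = C1 + 3*a^4/10 + 4*a/5 - 7*sin(3*a/7)


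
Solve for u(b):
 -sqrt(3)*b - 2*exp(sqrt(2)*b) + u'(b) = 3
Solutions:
 u(b) = C1 + sqrt(3)*b^2/2 + 3*b + sqrt(2)*exp(sqrt(2)*b)


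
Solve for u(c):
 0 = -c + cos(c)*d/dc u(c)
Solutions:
 u(c) = C1 + Integral(c/cos(c), c)


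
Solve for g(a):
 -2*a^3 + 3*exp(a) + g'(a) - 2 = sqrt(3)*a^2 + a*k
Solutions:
 g(a) = C1 + a^4/2 + sqrt(3)*a^3/3 + a^2*k/2 + 2*a - 3*exp(a)


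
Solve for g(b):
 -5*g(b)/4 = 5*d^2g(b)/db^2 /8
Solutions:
 g(b) = C1*sin(sqrt(2)*b) + C2*cos(sqrt(2)*b)


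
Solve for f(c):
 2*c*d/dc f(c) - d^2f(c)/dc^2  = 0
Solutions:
 f(c) = C1 + C2*erfi(c)


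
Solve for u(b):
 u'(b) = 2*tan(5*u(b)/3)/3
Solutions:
 u(b) = -3*asin(C1*exp(10*b/9))/5 + 3*pi/5
 u(b) = 3*asin(C1*exp(10*b/9))/5


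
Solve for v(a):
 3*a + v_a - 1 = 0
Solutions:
 v(a) = C1 - 3*a^2/2 + a


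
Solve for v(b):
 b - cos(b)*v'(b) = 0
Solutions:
 v(b) = C1 + Integral(b/cos(b), b)


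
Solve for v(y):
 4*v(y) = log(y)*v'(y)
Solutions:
 v(y) = C1*exp(4*li(y))


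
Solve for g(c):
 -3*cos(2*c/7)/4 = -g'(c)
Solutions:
 g(c) = C1 + 21*sin(2*c/7)/8


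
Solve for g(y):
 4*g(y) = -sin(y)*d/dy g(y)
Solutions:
 g(y) = C1*(cos(y)^2 + 2*cos(y) + 1)/(cos(y)^2 - 2*cos(y) + 1)


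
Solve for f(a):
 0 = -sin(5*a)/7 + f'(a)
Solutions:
 f(a) = C1 - cos(5*a)/35


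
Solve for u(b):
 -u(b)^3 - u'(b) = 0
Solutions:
 u(b) = -sqrt(2)*sqrt(-1/(C1 - b))/2
 u(b) = sqrt(2)*sqrt(-1/(C1 - b))/2


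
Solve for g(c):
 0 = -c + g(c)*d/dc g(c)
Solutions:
 g(c) = -sqrt(C1 + c^2)
 g(c) = sqrt(C1 + c^2)


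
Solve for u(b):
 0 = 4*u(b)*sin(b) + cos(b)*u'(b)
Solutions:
 u(b) = C1*cos(b)^4


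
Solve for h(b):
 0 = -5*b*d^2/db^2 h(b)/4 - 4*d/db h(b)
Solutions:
 h(b) = C1 + C2/b^(11/5)


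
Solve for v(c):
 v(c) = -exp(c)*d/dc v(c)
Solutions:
 v(c) = C1*exp(exp(-c))


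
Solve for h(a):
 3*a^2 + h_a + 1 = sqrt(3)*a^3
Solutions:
 h(a) = C1 + sqrt(3)*a^4/4 - a^3 - a


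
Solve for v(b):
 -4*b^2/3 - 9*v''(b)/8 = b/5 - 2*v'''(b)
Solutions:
 v(b) = C1 + C2*b + C3*exp(9*b/16) - 8*b^4/81 - 2668*b^3/3645 - 42688*b^2/10935


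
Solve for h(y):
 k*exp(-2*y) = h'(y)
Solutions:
 h(y) = C1 - k*exp(-2*y)/2


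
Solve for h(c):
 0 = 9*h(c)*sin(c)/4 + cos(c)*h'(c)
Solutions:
 h(c) = C1*cos(c)^(9/4)


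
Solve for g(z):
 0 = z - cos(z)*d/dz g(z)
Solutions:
 g(z) = C1 + Integral(z/cos(z), z)


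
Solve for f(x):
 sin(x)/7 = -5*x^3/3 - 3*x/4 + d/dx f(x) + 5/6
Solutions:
 f(x) = C1 + 5*x^4/12 + 3*x^2/8 - 5*x/6 - cos(x)/7


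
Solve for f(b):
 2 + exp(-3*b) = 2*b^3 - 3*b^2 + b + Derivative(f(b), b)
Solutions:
 f(b) = C1 - b^4/2 + b^3 - b^2/2 + 2*b - exp(-3*b)/3


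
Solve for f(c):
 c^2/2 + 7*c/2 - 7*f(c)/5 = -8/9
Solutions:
 f(c) = 5*c^2/14 + 5*c/2 + 40/63


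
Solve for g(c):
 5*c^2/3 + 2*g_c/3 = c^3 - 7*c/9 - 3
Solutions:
 g(c) = C1 + 3*c^4/8 - 5*c^3/6 - 7*c^2/12 - 9*c/2


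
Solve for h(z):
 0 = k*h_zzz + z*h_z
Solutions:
 h(z) = C1 + Integral(C2*airyai(z*(-1/k)^(1/3)) + C3*airybi(z*(-1/k)^(1/3)), z)


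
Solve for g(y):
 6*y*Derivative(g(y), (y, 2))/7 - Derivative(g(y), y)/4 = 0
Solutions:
 g(y) = C1 + C2*y^(31/24)


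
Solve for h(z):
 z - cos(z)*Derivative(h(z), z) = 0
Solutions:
 h(z) = C1 + Integral(z/cos(z), z)


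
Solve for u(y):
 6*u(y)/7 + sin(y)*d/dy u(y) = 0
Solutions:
 u(y) = C1*(cos(y) + 1)^(3/7)/(cos(y) - 1)^(3/7)


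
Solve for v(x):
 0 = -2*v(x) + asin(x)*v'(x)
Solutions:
 v(x) = C1*exp(2*Integral(1/asin(x), x))


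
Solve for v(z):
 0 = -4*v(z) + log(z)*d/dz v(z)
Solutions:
 v(z) = C1*exp(4*li(z))


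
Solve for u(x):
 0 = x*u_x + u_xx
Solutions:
 u(x) = C1 + C2*erf(sqrt(2)*x/2)


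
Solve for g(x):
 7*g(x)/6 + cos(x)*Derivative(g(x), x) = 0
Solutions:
 g(x) = C1*(sin(x) - 1)^(7/12)/(sin(x) + 1)^(7/12)


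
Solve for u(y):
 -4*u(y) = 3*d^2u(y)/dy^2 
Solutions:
 u(y) = C1*sin(2*sqrt(3)*y/3) + C2*cos(2*sqrt(3)*y/3)


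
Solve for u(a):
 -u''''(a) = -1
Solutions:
 u(a) = C1 + C2*a + C3*a^2 + C4*a^3 + a^4/24


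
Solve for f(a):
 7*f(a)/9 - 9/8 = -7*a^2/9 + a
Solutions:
 f(a) = -a^2 + 9*a/7 + 81/56


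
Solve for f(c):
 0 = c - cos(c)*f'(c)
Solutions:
 f(c) = C1 + Integral(c/cos(c), c)


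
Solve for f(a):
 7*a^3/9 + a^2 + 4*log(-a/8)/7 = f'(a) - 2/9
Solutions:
 f(a) = C1 + 7*a^4/36 + a^3/3 + 4*a*log(-a)/7 + 2*a*(-54*log(2) - 11)/63


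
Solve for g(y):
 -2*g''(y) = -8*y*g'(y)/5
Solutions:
 g(y) = C1 + C2*erfi(sqrt(10)*y/5)


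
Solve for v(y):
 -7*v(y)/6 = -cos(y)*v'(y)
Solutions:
 v(y) = C1*(sin(y) + 1)^(7/12)/(sin(y) - 1)^(7/12)


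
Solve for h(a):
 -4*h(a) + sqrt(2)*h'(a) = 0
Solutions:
 h(a) = C1*exp(2*sqrt(2)*a)


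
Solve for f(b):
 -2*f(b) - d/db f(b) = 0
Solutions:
 f(b) = C1*exp(-2*b)


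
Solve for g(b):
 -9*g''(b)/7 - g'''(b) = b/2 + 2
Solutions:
 g(b) = C1 + C2*b + C3*exp(-9*b/7) - 7*b^3/108 - 203*b^2/324


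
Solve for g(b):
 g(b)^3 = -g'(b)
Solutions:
 g(b) = -sqrt(2)*sqrt(-1/(C1 - b))/2
 g(b) = sqrt(2)*sqrt(-1/(C1 - b))/2


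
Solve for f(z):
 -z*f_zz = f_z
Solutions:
 f(z) = C1 + C2*log(z)


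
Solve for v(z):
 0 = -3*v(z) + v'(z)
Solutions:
 v(z) = C1*exp(3*z)


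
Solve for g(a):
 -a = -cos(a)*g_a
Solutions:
 g(a) = C1 + Integral(a/cos(a), a)


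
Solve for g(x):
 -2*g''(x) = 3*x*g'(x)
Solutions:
 g(x) = C1 + C2*erf(sqrt(3)*x/2)


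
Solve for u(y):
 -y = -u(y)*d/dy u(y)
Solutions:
 u(y) = -sqrt(C1 + y^2)
 u(y) = sqrt(C1 + y^2)


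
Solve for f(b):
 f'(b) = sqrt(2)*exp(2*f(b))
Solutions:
 f(b) = log(-sqrt(-1/(C1 + sqrt(2)*b))) - log(2)/2
 f(b) = log(-1/(C1 + sqrt(2)*b))/2 - log(2)/2


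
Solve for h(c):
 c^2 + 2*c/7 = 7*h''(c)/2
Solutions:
 h(c) = C1 + C2*c + c^4/42 + 2*c^3/147


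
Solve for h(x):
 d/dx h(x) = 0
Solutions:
 h(x) = C1


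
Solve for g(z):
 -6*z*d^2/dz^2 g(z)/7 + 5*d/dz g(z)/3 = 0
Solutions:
 g(z) = C1 + C2*z^(53/18)


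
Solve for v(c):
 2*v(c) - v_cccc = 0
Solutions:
 v(c) = C1*exp(-2^(1/4)*c) + C2*exp(2^(1/4)*c) + C3*sin(2^(1/4)*c) + C4*cos(2^(1/4)*c)


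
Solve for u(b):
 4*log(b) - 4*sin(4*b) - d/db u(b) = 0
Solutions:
 u(b) = C1 + 4*b*log(b) - 4*b + cos(4*b)


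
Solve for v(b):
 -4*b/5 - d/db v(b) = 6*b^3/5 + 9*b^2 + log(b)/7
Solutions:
 v(b) = C1 - 3*b^4/10 - 3*b^3 - 2*b^2/5 - b*log(b)/7 + b/7


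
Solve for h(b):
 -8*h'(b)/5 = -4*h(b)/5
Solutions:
 h(b) = C1*exp(b/2)


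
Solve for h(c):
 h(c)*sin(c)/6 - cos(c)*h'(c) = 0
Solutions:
 h(c) = C1/cos(c)^(1/6)


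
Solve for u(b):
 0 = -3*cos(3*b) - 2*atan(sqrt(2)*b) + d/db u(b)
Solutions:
 u(b) = C1 + 2*b*atan(sqrt(2)*b) - sqrt(2)*log(2*b^2 + 1)/2 + sin(3*b)


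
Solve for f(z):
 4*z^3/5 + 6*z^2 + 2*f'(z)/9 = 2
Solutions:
 f(z) = C1 - 9*z^4/10 - 9*z^3 + 9*z


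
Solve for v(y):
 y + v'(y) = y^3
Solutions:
 v(y) = C1 + y^4/4 - y^2/2


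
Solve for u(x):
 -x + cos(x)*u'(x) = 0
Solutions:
 u(x) = C1 + Integral(x/cos(x), x)


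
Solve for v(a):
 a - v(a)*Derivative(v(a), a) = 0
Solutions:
 v(a) = -sqrt(C1 + a^2)
 v(a) = sqrt(C1 + a^2)


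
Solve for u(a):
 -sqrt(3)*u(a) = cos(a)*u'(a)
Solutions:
 u(a) = C1*(sin(a) - 1)^(sqrt(3)/2)/(sin(a) + 1)^(sqrt(3)/2)


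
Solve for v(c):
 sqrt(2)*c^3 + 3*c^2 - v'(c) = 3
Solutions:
 v(c) = C1 + sqrt(2)*c^4/4 + c^3 - 3*c


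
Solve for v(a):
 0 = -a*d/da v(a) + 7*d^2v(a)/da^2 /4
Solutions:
 v(a) = C1 + C2*erfi(sqrt(14)*a/7)


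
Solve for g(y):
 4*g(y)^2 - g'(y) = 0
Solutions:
 g(y) = -1/(C1 + 4*y)


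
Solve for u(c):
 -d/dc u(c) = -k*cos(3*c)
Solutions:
 u(c) = C1 + k*sin(3*c)/3


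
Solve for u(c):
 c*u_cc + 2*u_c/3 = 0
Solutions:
 u(c) = C1 + C2*c^(1/3)


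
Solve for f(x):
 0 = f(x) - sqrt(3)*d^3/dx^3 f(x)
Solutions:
 f(x) = C3*exp(3^(5/6)*x/3) + (C1*sin(3^(1/3)*x/2) + C2*cos(3^(1/3)*x/2))*exp(-3^(5/6)*x/6)


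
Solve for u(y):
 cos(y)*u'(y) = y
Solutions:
 u(y) = C1 + Integral(y/cos(y), y)


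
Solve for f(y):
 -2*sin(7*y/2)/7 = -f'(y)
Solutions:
 f(y) = C1 - 4*cos(7*y/2)/49


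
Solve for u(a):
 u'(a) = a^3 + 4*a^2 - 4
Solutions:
 u(a) = C1 + a^4/4 + 4*a^3/3 - 4*a


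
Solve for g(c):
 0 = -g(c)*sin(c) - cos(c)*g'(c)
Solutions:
 g(c) = C1*cos(c)


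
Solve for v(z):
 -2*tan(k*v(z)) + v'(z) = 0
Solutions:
 v(z) = Piecewise((-asin(exp(C1*k + 2*k*z))/k + pi/k, Ne(k, 0)), (nan, True))
 v(z) = Piecewise((asin(exp(C1*k + 2*k*z))/k, Ne(k, 0)), (nan, True))


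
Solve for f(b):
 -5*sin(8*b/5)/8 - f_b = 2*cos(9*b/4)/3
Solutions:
 f(b) = C1 - 8*sin(9*b/4)/27 + 25*cos(8*b/5)/64


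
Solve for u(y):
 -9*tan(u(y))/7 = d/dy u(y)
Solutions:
 u(y) = pi - asin(C1*exp(-9*y/7))
 u(y) = asin(C1*exp(-9*y/7))


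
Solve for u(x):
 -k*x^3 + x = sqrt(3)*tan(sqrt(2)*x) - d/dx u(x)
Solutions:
 u(x) = C1 + k*x^4/4 - x^2/2 - sqrt(6)*log(cos(sqrt(2)*x))/2


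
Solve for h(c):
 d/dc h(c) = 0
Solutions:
 h(c) = C1


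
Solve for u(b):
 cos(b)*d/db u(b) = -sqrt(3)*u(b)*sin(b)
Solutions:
 u(b) = C1*cos(b)^(sqrt(3))


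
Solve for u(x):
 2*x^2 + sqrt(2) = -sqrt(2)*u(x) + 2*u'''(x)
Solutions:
 u(x) = C3*exp(2^(5/6)*x/2) - sqrt(2)*x^2 + (C1*sin(2^(5/6)*sqrt(3)*x/4) + C2*cos(2^(5/6)*sqrt(3)*x/4))*exp(-2^(5/6)*x/4) - 1


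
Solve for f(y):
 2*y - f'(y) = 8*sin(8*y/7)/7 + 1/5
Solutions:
 f(y) = C1 + y^2 - y/5 + cos(8*y/7)


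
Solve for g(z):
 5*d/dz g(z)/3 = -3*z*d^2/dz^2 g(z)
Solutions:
 g(z) = C1 + C2*z^(4/9)


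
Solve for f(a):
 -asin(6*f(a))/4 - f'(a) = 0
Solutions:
 Integral(1/asin(6*_y), (_y, f(a))) = C1 - a/4


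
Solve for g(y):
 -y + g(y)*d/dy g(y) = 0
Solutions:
 g(y) = -sqrt(C1 + y^2)
 g(y) = sqrt(C1 + y^2)


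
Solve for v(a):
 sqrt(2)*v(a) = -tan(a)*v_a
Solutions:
 v(a) = C1/sin(a)^(sqrt(2))


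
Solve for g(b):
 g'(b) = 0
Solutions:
 g(b) = C1


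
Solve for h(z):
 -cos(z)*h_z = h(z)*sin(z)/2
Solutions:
 h(z) = C1*sqrt(cos(z))


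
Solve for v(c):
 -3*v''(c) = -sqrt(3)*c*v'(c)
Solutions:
 v(c) = C1 + C2*erfi(sqrt(2)*3^(3/4)*c/6)


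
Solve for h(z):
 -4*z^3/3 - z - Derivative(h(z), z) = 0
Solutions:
 h(z) = C1 - z^4/3 - z^2/2


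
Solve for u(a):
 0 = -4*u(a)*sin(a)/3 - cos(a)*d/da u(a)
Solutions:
 u(a) = C1*cos(a)^(4/3)


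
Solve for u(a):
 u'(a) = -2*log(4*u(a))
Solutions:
 Integral(1/(log(_y) + 2*log(2)), (_y, u(a)))/2 = C1 - a


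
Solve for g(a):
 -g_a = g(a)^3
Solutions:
 g(a) = -sqrt(2)*sqrt(-1/(C1 - a))/2
 g(a) = sqrt(2)*sqrt(-1/(C1 - a))/2


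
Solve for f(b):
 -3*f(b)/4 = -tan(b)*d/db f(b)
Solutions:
 f(b) = C1*sin(b)^(3/4)


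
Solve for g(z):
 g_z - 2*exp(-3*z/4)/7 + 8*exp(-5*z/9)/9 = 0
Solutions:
 g(z) = C1 - 8*exp(-3*z/4)/21 + 8*exp(-5*z/9)/5


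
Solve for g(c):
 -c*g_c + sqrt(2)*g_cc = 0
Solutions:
 g(c) = C1 + C2*erfi(2^(1/4)*c/2)


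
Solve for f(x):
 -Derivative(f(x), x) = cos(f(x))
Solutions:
 f(x) = pi - asin((C1 + exp(2*x))/(C1 - exp(2*x)))
 f(x) = asin((C1 + exp(2*x))/(C1 - exp(2*x)))


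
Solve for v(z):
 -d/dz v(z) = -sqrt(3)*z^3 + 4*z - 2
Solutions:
 v(z) = C1 + sqrt(3)*z^4/4 - 2*z^2 + 2*z


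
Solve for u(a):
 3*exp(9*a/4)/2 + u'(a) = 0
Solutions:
 u(a) = C1 - 2*exp(9*a/4)/3


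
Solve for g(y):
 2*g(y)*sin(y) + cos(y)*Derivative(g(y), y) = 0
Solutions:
 g(y) = C1*cos(y)^2


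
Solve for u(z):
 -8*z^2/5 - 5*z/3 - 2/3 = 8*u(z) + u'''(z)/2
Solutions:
 u(z) = C3*exp(-2*2^(1/3)*z) - z^2/5 - 5*z/24 + (C1*sin(2^(1/3)*sqrt(3)*z) + C2*cos(2^(1/3)*sqrt(3)*z))*exp(2^(1/3)*z) - 1/12


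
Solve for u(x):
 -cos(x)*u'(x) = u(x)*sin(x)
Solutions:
 u(x) = C1*cos(x)


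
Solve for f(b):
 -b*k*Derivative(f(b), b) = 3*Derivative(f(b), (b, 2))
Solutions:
 f(b) = Piecewise((-sqrt(6)*sqrt(pi)*C1*erf(sqrt(6)*b*sqrt(k)/6)/(2*sqrt(k)) - C2, (k > 0) | (k < 0)), (-C1*b - C2, True))


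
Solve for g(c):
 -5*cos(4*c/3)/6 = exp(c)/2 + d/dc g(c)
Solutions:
 g(c) = C1 - exp(c)/2 - 5*sin(4*c/3)/8


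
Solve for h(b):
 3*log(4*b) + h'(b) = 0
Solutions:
 h(b) = C1 - 3*b*log(b) - b*log(64) + 3*b


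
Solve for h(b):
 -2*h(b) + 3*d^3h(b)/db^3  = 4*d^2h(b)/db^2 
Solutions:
 h(b) = C1*exp(b*(-(9*sqrt(1113) + 307)^(1/3) - 16/(9*sqrt(1113) + 307)^(1/3) + 8)/18)*sin(sqrt(3)*b*(-(9*sqrt(1113) + 307)^(1/3) + 16/(9*sqrt(1113) + 307)^(1/3))/18) + C2*exp(b*(-(9*sqrt(1113) + 307)^(1/3) - 16/(9*sqrt(1113) + 307)^(1/3) + 8)/18)*cos(sqrt(3)*b*(-(9*sqrt(1113) + 307)^(1/3) + 16/(9*sqrt(1113) + 307)^(1/3))/18) + C3*exp(b*(16/(9*sqrt(1113) + 307)^(1/3) + 4 + (9*sqrt(1113) + 307)^(1/3))/9)


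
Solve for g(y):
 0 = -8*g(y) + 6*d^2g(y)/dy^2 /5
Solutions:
 g(y) = C1*exp(-2*sqrt(15)*y/3) + C2*exp(2*sqrt(15)*y/3)


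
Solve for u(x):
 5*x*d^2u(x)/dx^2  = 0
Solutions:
 u(x) = C1 + C2*x


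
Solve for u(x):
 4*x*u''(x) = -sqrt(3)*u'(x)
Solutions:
 u(x) = C1 + C2*x^(1 - sqrt(3)/4)


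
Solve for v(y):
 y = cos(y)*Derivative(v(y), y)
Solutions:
 v(y) = C1 + Integral(y/cos(y), y)


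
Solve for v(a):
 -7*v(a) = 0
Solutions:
 v(a) = 0


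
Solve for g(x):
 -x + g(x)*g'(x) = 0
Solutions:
 g(x) = -sqrt(C1 + x^2)
 g(x) = sqrt(C1 + x^2)


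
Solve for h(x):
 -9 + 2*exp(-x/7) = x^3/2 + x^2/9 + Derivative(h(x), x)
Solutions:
 h(x) = C1 - x^4/8 - x^3/27 - 9*x - 14*exp(-x/7)


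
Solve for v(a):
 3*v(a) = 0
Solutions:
 v(a) = 0


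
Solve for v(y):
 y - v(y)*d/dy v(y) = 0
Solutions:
 v(y) = -sqrt(C1 + y^2)
 v(y) = sqrt(C1 + y^2)


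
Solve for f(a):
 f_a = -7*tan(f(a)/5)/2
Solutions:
 f(a) = -5*asin(C1*exp(-7*a/10)) + 5*pi
 f(a) = 5*asin(C1*exp(-7*a/10))


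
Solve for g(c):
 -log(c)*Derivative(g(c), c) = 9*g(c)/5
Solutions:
 g(c) = C1*exp(-9*li(c)/5)


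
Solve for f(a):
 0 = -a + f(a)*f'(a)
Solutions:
 f(a) = -sqrt(C1 + a^2)
 f(a) = sqrt(C1 + a^2)


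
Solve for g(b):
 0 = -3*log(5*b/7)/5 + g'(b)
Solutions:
 g(b) = C1 + 3*b*log(b)/5 - 3*b*log(7)/5 - 3*b/5 + 3*b*log(5)/5


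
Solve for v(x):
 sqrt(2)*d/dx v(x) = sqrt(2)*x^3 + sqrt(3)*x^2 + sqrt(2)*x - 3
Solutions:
 v(x) = C1 + x^4/4 + sqrt(6)*x^3/6 + x^2/2 - 3*sqrt(2)*x/2


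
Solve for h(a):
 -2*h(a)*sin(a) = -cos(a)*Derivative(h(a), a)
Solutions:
 h(a) = C1/cos(a)^2


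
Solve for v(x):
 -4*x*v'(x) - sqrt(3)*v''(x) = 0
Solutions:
 v(x) = C1 + C2*erf(sqrt(2)*3^(3/4)*x/3)


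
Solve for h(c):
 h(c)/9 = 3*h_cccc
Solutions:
 h(c) = C1*exp(-3^(1/4)*c/3) + C2*exp(3^(1/4)*c/3) + C3*sin(3^(1/4)*c/3) + C4*cos(3^(1/4)*c/3)


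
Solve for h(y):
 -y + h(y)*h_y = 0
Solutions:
 h(y) = -sqrt(C1 + y^2)
 h(y) = sqrt(C1 + y^2)


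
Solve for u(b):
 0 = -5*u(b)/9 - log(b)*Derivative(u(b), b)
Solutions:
 u(b) = C1*exp(-5*li(b)/9)


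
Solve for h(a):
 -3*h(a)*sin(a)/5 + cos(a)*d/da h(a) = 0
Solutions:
 h(a) = C1/cos(a)^(3/5)


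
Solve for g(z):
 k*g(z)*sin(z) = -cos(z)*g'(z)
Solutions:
 g(z) = C1*exp(k*log(cos(z)))


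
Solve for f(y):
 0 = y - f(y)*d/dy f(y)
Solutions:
 f(y) = -sqrt(C1 + y^2)
 f(y) = sqrt(C1 + y^2)


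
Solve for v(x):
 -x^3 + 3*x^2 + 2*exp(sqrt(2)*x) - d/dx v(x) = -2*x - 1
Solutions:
 v(x) = C1 - x^4/4 + x^3 + x^2 + x + sqrt(2)*exp(sqrt(2)*x)


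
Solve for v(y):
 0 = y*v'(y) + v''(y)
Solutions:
 v(y) = C1 + C2*erf(sqrt(2)*y/2)


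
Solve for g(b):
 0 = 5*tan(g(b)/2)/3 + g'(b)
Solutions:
 g(b) = -2*asin(C1*exp(-5*b/6)) + 2*pi
 g(b) = 2*asin(C1*exp(-5*b/6))


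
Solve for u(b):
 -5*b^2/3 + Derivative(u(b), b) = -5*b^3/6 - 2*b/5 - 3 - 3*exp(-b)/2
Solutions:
 u(b) = C1 - 5*b^4/24 + 5*b^3/9 - b^2/5 - 3*b + 3*exp(-b)/2


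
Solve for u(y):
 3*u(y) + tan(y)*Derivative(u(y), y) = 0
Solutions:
 u(y) = C1/sin(y)^3


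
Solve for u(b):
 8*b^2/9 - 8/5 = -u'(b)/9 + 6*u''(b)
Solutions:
 u(b) = C1 + C2*exp(b/54) - 8*b^3/3 - 432*b^2 - 233208*b/5


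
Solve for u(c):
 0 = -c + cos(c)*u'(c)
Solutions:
 u(c) = C1 + Integral(c/cos(c), c)


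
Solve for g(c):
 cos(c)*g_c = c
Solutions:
 g(c) = C1 + Integral(c/cos(c), c)


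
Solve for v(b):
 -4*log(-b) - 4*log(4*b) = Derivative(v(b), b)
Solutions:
 v(b) = C1 - 8*b*log(b) + 4*b*(-2*log(2) + 2 - I*pi)


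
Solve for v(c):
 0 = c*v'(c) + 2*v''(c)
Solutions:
 v(c) = C1 + C2*erf(c/2)


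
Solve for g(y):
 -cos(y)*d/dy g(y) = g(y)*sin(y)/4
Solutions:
 g(y) = C1*cos(y)^(1/4)


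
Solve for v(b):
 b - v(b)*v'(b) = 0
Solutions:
 v(b) = -sqrt(C1 + b^2)
 v(b) = sqrt(C1 + b^2)


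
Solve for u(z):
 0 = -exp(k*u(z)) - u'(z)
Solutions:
 u(z) = Piecewise((log(1/(C1*k + k*z))/k, Ne(k, 0)), (nan, True))
 u(z) = Piecewise((C1 - z, Eq(k, 0)), (nan, True))


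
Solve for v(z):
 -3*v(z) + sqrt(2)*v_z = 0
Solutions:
 v(z) = C1*exp(3*sqrt(2)*z/2)


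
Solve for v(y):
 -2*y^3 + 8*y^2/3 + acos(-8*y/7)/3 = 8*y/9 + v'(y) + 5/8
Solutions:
 v(y) = C1 - y^4/2 + 8*y^3/9 - 4*y^2/9 + y*acos(-8*y/7)/3 - 5*y/8 + sqrt(49 - 64*y^2)/24


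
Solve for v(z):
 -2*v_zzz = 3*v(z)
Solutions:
 v(z) = C3*exp(-2^(2/3)*3^(1/3)*z/2) + (C1*sin(2^(2/3)*3^(5/6)*z/4) + C2*cos(2^(2/3)*3^(5/6)*z/4))*exp(2^(2/3)*3^(1/3)*z/4)


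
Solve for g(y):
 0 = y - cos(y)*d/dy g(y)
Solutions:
 g(y) = C1 + Integral(y/cos(y), y)


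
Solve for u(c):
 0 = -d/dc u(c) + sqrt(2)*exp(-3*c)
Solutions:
 u(c) = C1 - sqrt(2)*exp(-3*c)/3


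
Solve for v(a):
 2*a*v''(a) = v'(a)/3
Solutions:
 v(a) = C1 + C2*a^(7/6)


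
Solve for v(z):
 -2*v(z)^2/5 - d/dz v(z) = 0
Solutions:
 v(z) = 5/(C1 + 2*z)


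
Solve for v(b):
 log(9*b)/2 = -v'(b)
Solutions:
 v(b) = C1 - b*log(b)/2 - b*log(3) + b/2


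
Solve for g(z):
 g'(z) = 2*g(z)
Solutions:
 g(z) = C1*exp(2*z)


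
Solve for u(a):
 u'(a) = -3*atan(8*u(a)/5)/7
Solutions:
 Integral(1/atan(8*_y/5), (_y, u(a))) = C1 - 3*a/7


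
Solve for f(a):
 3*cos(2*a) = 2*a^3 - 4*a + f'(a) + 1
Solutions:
 f(a) = C1 - a^4/2 + 2*a^2 - a + 3*sin(2*a)/2


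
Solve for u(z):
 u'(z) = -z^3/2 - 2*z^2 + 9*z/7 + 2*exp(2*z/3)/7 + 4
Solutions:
 u(z) = C1 - z^4/8 - 2*z^3/3 + 9*z^2/14 + 4*z + 3*exp(2*z/3)/7


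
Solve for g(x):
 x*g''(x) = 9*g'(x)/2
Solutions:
 g(x) = C1 + C2*x^(11/2)


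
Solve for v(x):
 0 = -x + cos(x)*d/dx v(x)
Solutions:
 v(x) = C1 + Integral(x/cos(x), x)


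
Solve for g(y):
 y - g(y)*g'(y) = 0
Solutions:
 g(y) = -sqrt(C1 + y^2)
 g(y) = sqrt(C1 + y^2)


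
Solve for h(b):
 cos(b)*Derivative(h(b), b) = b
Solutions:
 h(b) = C1 + Integral(b/cos(b), b)


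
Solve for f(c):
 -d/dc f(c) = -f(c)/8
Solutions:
 f(c) = C1*exp(c/8)


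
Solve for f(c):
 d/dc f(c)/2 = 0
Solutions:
 f(c) = C1


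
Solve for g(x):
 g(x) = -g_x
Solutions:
 g(x) = C1*exp(-x)


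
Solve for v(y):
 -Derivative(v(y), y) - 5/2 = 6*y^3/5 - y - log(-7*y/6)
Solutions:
 v(y) = C1 - 3*y^4/10 + y^2/2 + y*log(-y) + y*(-7/2 - log(6) + log(7))


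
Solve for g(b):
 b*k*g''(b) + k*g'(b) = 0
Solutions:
 g(b) = C1 + C2*log(b)


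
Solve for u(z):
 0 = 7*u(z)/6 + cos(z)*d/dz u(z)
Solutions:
 u(z) = C1*(sin(z) - 1)^(7/12)/(sin(z) + 1)^(7/12)


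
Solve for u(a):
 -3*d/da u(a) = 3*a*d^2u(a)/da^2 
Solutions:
 u(a) = C1 + C2*log(a)


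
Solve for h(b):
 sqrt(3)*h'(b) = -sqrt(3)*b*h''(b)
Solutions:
 h(b) = C1 + C2*log(b)


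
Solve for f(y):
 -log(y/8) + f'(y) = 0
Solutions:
 f(y) = C1 + y*log(y) - y*log(8) - y


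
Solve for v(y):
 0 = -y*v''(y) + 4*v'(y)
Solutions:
 v(y) = C1 + C2*y^5


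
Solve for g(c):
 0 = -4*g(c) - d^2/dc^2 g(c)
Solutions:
 g(c) = C1*sin(2*c) + C2*cos(2*c)


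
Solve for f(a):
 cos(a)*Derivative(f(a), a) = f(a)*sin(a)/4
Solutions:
 f(a) = C1/cos(a)^(1/4)


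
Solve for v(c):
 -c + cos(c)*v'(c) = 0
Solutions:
 v(c) = C1 + Integral(c/cos(c), c)


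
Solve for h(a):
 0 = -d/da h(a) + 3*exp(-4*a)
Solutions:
 h(a) = C1 - 3*exp(-4*a)/4


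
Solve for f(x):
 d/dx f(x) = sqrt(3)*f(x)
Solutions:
 f(x) = C1*exp(sqrt(3)*x)


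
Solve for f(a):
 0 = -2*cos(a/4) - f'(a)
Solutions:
 f(a) = C1 - 8*sin(a/4)


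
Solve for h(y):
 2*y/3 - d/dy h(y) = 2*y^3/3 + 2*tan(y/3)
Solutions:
 h(y) = C1 - y^4/6 + y^2/3 + 6*log(cos(y/3))


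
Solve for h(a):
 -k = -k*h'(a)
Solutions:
 h(a) = C1 + a


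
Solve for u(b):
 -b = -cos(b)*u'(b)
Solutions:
 u(b) = C1 + Integral(b/cos(b), b)


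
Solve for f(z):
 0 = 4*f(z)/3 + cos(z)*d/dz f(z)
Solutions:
 f(z) = C1*(sin(z) - 1)^(2/3)/(sin(z) + 1)^(2/3)


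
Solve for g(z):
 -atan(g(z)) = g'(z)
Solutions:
 Integral(1/atan(_y), (_y, g(z))) = C1 - z


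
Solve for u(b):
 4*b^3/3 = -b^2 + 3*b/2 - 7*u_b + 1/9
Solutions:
 u(b) = C1 - b^4/21 - b^3/21 + 3*b^2/28 + b/63


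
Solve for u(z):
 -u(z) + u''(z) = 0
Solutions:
 u(z) = C1*exp(-z) + C2*exp(z)


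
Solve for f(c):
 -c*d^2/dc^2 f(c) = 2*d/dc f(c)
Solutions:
 f(c) = C1 + C2/c


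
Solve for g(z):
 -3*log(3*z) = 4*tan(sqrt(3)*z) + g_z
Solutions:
 g(z) = C1 - 3*z*log(z) - 3*z*log(3) + 3*z + 4*sqrt(3)*log(cos(sqrt(3)*z))/3


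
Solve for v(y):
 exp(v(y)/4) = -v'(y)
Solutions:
 v(y) = 4*log(1/(C1 + y)) + 8*log(2)


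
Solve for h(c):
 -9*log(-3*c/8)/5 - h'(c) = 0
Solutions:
 h(c) = C1 - 9*c*log(-c)/5 + 9*c*(-log(3) + 1 + 3*log(2))/5


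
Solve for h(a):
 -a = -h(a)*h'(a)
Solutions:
 h(a) = -sqrt(C1 + a^2)
 h(a) = sqrt(C1 + a^2)


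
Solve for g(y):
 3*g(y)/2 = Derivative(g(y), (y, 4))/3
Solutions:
 g(y) = C1*exp(-2^(3/4)*sqrt(3)*y/2) + C2*exp(2^(3/4)*sqrt(3)*y/2) + C3*sin(2^(3/4)*sqrt(3)*y/2) + C4*cos(2^(3/4)*sqrt(3)*y/2)


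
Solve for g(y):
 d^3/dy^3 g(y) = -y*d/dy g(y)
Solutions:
 g(y) = C1 + Integral(C2*airyai(-y) + C3*airybi(-y), y)


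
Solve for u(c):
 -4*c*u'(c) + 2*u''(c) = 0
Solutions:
 u(c) = C1 + C2*erfi(c)


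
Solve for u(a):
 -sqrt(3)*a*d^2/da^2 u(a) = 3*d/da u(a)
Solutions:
 u(a) = C1 + C2*a^(1 - sqrt(3))


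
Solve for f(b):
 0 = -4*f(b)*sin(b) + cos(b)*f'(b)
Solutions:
 f(b) = C1/cos(b)^4


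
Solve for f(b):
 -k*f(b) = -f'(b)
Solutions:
 f(b) = C1*exp(b*k)


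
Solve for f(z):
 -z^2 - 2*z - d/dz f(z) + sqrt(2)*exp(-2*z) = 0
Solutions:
 f(z) = C1 - z^3/3 - z^2 - sqrt(2)*exp(-2*z)/2


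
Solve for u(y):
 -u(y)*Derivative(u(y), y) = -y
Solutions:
 u(y) = -sqrt(C1 + y^2)
 u(y) = sqrt(C1 + y^2)


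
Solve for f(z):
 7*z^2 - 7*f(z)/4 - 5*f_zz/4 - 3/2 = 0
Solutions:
 f(z) = C1*sin(sqrt(35)*z/5) + C2*cos(sqrt(35)*z/5) + 4*z^2 - 46/7


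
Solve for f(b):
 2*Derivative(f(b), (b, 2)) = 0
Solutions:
 f(b) = C1 + C2*b


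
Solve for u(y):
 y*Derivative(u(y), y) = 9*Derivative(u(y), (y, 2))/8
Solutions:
 u(y) = C1 + C2*erfi(2*y/3)


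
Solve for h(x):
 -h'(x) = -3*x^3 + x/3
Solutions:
 h(x) = C1 + 3*x^4/4 - x^2/6


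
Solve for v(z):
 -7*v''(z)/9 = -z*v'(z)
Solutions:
 v(z) = C1 + C2*erfi(3*sqrt(14)*z/14)


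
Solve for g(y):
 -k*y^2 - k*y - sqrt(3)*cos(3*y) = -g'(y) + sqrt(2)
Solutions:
 g(y) = C1 + k*y^3/3 + k*y^2/2 + sqrt(2)*y + sqrt(3)*sin(3*y)/3


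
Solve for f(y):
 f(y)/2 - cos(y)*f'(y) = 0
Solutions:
 f(y) = C1*(sin(y) + 1)^(1/4)/(sin(y) - 1)^(1/4)


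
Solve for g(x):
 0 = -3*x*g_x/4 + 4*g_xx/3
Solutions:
 g(x) = C1 + C2*erfi(3*sqrt(2)*x/8)


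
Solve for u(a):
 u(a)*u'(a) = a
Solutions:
 u(a) = -sqrt(C1 + a^2)
 u(a) = sqrt(C1 + a^2)


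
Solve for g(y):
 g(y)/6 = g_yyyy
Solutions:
 g(y) = C1*exp(-6^(3/4)*y/6) + C2*exp(6^(3/4)*y/6) + C3*sin(6^(3/4)*y/6) + C4*cos(6^(3/4)*y/6)


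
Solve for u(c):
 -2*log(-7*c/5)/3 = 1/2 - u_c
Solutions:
 u(c) = C1 + 2*c*log(-c)/3 + c*(-4*log(5) - 1 + 4*log(7))/6


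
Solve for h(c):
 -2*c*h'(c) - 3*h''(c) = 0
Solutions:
 h(c) = C1 + C2*erf(sqrt(3)*c/3)


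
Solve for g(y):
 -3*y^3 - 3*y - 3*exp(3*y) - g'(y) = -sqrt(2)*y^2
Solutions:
 g(y) = C1 - 3*y^4/4 + sqrt(2)*y^3/3 - 3*y^2/2 - exp(3*y)


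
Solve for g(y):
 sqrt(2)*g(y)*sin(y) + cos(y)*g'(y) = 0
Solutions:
 g(y) = C1*cos(y)^(sqrt(2))


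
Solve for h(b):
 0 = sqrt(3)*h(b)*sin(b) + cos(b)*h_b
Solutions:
 h(b) = C1*cos(b)^(sqrt(3))


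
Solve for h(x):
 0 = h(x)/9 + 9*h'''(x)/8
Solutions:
 h(x) = C3*exp(-2*3^(2/3)*x/9) + (C1*sin(3^(1/6)*x/3) + C2*cos(3^(1/6)*x/3))*exp(3^(2/3)*x/9)


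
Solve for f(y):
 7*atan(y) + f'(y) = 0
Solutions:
 f(y) = C1 - 7*y*atan(y) + 7*log(y^2 + 1)/2


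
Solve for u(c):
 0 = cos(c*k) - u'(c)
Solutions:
 u(c) = C1 + sin(c*k)/k


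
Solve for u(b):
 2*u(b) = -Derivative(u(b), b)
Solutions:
 u(b) = C1*exp(-2*b)


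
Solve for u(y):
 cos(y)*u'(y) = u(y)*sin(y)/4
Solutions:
 u(y) = C1/cos(y)^(1/4)


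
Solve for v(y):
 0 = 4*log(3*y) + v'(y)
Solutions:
 v(y) = C1 - 4*y*log(y) - y*log(81) + 4*y


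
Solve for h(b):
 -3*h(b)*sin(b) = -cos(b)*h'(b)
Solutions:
 h(b) = C1/cos(b)^3


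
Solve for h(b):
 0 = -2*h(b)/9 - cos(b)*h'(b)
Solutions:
 h(b) = C1*(sin(b) - 1)^(1/9)/(sin(b) + 1)^(1/9)


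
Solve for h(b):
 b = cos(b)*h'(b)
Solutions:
 h(b) = C1 + Integral(b/cos(b), b)


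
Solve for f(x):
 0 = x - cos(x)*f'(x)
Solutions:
 f(x) = C1 + Integral(x/cos(x), x)


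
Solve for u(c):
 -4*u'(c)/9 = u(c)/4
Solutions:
 u(c) = C1*exp(-9*c/16)


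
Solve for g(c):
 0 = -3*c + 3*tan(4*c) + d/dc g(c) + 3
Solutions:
 g(c) = C1 + 3*c^2/2 - 3*c + 3*log(cos(4*c))/4


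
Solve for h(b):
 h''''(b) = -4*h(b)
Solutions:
 h(b) = (C1*sin(b) + C2*cos(b))*exp(-b) + (C3*sin(b) + C4*cos(b))*exp(b)


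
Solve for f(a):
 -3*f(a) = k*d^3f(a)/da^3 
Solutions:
 f(a) = C1*exp(3^(1/3)*a*(-1/k)^(1/3)) + C2*exp(a*(-1/k)^(1/3)*(-3^(1/3) + 3^(5/6)*I)/2) + C3*exp(-a*(-1/k)^(1/3)*(3^(1/3) + 3^(5/6)*I)/2)


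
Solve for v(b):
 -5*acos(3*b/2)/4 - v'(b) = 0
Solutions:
 v(b) = C1 - 5*b*acos(3*b/2)/4 + 5*sqrt(4 - 9*b^2)/12


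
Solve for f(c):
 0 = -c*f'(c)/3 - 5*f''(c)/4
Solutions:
 f(c) = C1 + C2*erf(sqrt(30)*c/15)


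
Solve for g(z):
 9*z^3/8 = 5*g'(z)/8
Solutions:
 g(z) = C1 + 9*z^4/20


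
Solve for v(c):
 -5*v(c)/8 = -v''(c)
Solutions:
 v(c) = C1*exp(-sqrt(10)*c/4) + C2*exp(sqrt(10)*c/4)


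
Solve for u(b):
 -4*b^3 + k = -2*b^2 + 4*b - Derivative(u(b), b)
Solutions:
 u(b) = C1 + b^4 - 2*b^3/3 + 2*b^2 - b*k


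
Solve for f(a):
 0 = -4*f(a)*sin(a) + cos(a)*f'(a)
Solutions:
 f(a) = C1/cos(a)^4


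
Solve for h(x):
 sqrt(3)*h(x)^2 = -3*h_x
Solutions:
 h(x) = 3/(C1 + sqrt(3)*x)


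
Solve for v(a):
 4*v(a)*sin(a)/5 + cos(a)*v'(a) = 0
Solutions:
 v(a) = C1*cos(a)^(4/5)


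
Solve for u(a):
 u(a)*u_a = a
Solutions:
 u(a) = -sqrt(C1 + a^2)
 u(a) = sqrt(C1 + a^2)


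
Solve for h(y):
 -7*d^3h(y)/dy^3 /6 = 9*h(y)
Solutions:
 h(y) = C3*exp(-3*2^(1/3)*7^(2/3)*y/7) + (C1*sin(3*2^(1/3)*sqrt(3)*7^(2/3)*y/14) + C2*cos(3*2^(1/3)*sqrt(3)*7^(2/3)*y/14))*exp(3*2^(1/3)*7^(2/3)*y/14)


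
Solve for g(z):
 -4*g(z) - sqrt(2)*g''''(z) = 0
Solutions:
 g(z) = (C1*sin(2^(7/8)*z/2) + C2*cos(2^(7/8)*z/2))*exp(-2^(7/8)*z/2) + (C3*sin(2^(7/8)*z/2) + C4*cos(2^(7/8)*z/2))*exp(2^(7/8)*z/2)


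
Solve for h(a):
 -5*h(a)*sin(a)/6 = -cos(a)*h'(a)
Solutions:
 h(a) = C1/cos(a)^(5/6)


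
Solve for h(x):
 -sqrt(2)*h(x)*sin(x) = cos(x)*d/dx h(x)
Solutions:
 h(x) = C1*cos(x)^(sqrt(2))


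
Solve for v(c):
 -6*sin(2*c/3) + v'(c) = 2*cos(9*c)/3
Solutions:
 v(c) = C1 + 2*sin(9*c)/27 - 9*cos(2*c/3)


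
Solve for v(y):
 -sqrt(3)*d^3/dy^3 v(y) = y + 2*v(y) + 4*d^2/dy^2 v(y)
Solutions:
 v(y) = C1*exp(y*(-8*sqrt(3) + 16/(sqrt(627) + 145*sqrt(3)/9)^(1/3) + 3*(sqrt(627) + 145*sqrt(3)/9)^(1/3))/18)*sin(sqrt(3)*y*(-3*(sqrt(627) + 145*sqrt(3)/9)^(1/3) + 16/(sqrt(627) + 145*sqrt(3)/9)^(1/3))/18) + C2*exp(y*(-8*sqrt(3) + 16/(sqrt(627) + 145*sqrt(3)/9)^(1/3) + 3*(sqrt(627) + 145*sqrt(3)/9)^(1/3))/18)*cos(sqrt(3)*y*(-3*(sqrt(627) + 145*sqrt(3)/9)^(1/3) + 16/(sqrt(627) + 145*sqrt(3)/9)^(1/3))/18) + C3*exp(-y*(16/(sqrt(627) + 145*sqrt(3)/9)^(1/3) + 4*sqrt(3) + 3*(sqrt(627) + 145*sqrt(3)/9)^(1/3))/9) - y/2


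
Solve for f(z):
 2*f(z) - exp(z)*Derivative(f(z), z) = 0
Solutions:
 f(z) = C1*exp(-2*exp(-z))


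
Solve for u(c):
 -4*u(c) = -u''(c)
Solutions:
 u(c) = C1*exp(-2*c) + C2*exp(2*c)


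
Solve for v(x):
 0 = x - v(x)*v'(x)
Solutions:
 v(x) = -sqrt(C1 + x^2)
 v(x) = sqrt(C1 + x^2)


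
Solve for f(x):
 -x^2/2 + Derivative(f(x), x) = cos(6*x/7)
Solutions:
 f(x) = C1 + x^3/6 + 7*sin(6*x/7)/6


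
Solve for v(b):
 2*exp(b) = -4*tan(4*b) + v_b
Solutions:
 v(b) = C1 + 2*exp(b) - log(cos(4*b))


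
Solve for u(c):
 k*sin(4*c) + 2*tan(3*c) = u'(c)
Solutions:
 u(c) = C1 - k*cos(4*c)/4 - 2*log(cos(3*c))/3


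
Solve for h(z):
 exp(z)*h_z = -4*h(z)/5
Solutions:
 h(z) = C1*exp(4*exp(-z)/5)


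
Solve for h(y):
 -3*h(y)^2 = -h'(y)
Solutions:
 h(y) = -1/(C1 + 3*y)


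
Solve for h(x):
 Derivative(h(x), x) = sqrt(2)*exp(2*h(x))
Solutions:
 h(x) = log(-sqrt(-1/(C1 + sqrt(2)*x))) - log(2)/2
 h(x) = log(-1/(C1 + sqrt(2)*x))/2 - log(2)/2


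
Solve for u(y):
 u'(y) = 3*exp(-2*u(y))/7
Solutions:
 u(y) = log(-sqrt(C1 + 42*y)) - log(7)
 u(y) = log(C1 + 42*y)/2 - log(7)


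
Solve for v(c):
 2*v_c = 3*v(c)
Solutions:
 v(c) = C1*exp(3*c/2)


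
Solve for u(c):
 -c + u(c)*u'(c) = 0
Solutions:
 u(c) = -sqrt(C1 + c^2)
 u(c) = sqrt(C1 + c^2)


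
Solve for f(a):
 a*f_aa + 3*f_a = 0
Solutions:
 f(a) = C1 + C2/a^2


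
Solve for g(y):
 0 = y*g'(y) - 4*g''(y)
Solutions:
 g(y) = C1 + C2*erfi(sqrt(2)*y/4)


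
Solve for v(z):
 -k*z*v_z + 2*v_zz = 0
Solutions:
 v(z) = Piecewise((-sqrt(pi)*C1*erf(z*sqrt(-k)/2)/sqrt(-k) - C2, (k > 0) | (k < 0)), (-C1*z - C2, True))


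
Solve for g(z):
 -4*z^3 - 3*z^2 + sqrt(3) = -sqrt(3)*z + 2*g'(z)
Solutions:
 g(z) = C1 - z^4/2 - z^3/2 + sqrt(3)*z^2/4 + sqrt(3)*z/2


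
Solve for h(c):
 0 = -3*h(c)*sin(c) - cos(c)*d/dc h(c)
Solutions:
 h(c) = C1*cos(c)^3


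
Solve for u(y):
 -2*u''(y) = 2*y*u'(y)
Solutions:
 u(y) = C1 + C2*erf(sqrt(2)*y/2)


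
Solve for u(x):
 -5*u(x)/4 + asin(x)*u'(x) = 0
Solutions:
 u(x) = C1*exp(5*Integral(1/asin(x), x)/4)


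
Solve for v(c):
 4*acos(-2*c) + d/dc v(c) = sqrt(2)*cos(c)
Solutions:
 v(c) = C1 - 4*c*acos(-2*c) - 2*sqrt(1 - 4*c^2) + sqrt(2)*sin(c)
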